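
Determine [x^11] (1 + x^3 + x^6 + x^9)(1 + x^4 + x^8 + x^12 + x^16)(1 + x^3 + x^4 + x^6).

(1 + x^3 + x^6 + x^9) has coefficients 1,0,0,1,0,0,1,0,0,1 for degrees 0…9.
(1 + x^4 + x^8 + x^12 + x^16) has coefficients 1,0,0,0,1,0,0,0,1,0,0,0 for degrees 0…11.
Finally multiplying by (1 + x^3 + x^4 + x^6), the product of all factors after the first has coefficients 1,0,0,1,2,0,1,1,2,0,1,1 for degrees 0…11.
[x^11] = 1·1 + 1·2 + 1·0 + 1·0 = 3.

3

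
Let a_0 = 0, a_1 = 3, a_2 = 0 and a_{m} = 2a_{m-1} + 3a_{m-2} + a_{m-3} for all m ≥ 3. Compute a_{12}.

The ordinary generating function has denominator 1 - 2z - 3z^2 - z^3.
Iterating the recurrence: a_0,…,a_{12} = 0, 3, 0, 9, 21, 69, 210, 648, 1995, 6144, 18921, 58269, 179445.

179445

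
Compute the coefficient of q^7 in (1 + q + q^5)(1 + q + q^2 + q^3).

1

(1 + q + q^5) has coefficients 1,1,0,0,0,1 for degrees 0…5.
(1 + q + q^2 + q^3) has coefficients 1,1,1,1,0,0,0,0 for degrees 0…7.
[q^7] = 1·0 + 1·0 + 1·1 = 1.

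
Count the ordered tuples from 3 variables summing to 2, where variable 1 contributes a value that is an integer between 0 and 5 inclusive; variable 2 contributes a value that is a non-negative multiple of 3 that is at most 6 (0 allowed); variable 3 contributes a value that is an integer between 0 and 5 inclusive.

The generating function for the choices is (1 + z + z² + z³ + z⁴ + z⁵)·(1 + z³ + z⁶)·(1 + z + z² + z³ + z⁴ + z⁵); the count is [z²].
(1 + z + z² + z³ + z⁴ + z⁵) has coefficients 1,1,1 for degrees 0…2.
(1 + z³ + z⁶) has coefficients 1,0,0 for degrees 0…2.
Finally multiplying by (1 + z + z² + z³ + z⁴ + z⁵), the product of all factors after the first has coefficients 1,1,1 for degrees 0…2.
[z²] = 1·1 + 1·1 + 1·1 = 3.

3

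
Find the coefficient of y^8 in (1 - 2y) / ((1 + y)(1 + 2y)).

Partial fractions give a closed form: a_n = (-3)·(-1)^n + (4)·(-2)^n.
At n = 8: a_8 = 1021.

1021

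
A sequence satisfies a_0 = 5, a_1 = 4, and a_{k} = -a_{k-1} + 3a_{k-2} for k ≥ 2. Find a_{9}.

The ordinary generating function has denominator 1 + x - 3x^2.
Iterating the recurrence: a_0,…,a_{9} = 5, 4, 11, 1, 32, -29, 125, -212, 587, -1223.

-1223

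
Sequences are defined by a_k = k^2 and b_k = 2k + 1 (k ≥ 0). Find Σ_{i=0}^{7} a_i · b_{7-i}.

532

This is [x^7] in the product of the two ordinary generating functions.
Σ = 0·15 + 1·13 + 4·11 + 9·9 + 16·7 + 25·5 + 36·3 + 49·1 = 532.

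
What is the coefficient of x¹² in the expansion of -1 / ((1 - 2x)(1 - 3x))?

-1586131

Partial fractions give a closed form: a_n = (2)·2^n + (-3)·3^n.
At n = 12: a_12 = -1586131.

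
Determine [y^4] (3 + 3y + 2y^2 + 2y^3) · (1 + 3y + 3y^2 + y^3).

(3 + 3y + 2y^2 + 2y^3) has coefficients 3,3,2,2 for degrees 0…3.
(1 + 3y + 3y^2 + y^3) has coefficients 1,3,3,1,0 for degrees 0…4.
[y^4] = 3·0 + 3·1 + 2·3 + 2·3 = 15.

15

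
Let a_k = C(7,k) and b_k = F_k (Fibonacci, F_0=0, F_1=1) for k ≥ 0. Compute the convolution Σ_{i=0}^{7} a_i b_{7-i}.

This is [x^7] in the product of the two ordinary generating functions.
Σ = 1·13 + 7·8 + 21·5 + 35·3 + 35·2 + 21·1 + 7·1 + 1·0 = 377.

377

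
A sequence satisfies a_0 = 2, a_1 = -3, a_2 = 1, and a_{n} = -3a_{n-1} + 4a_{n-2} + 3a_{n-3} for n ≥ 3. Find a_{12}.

The ordinary generating function has denominator 1 + 3t - 4t^2 - 3t^3.
Iterating the recurrence: a_0,…,a_{12} = 2, -3, 1, -9, 22, -99, 358, -1404, 5347, -20583, 78925, -303066, 1163149.

1163149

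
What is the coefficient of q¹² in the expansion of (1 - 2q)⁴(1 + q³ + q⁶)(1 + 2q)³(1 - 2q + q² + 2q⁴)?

88

(1 - 2q)⁴ has coefficients 1,-8,24,-32,16 for degrees 0…4.
(1 + q³ + q⁶) has coefficients 1,0,0,1,0,0,1,0,0,0,0,0,0 for degrees 0…12.
Multiplying by (1 + 2q)³ gives running coefficients 1,6,12,9,6,12,9,6,12,8,0,0,0 for degrees 0…12.
Finally multiplying by (1 - 2q + q² + 2q⁴), the product of all factors after the first has coefficients 1,4,1,-9,2,21,15,18,21,14,14,20,24 for degrees 0…12.
[q¹²] = 1·24 − 8·20 + 24·14 − 32·14 + 16·21 = 88.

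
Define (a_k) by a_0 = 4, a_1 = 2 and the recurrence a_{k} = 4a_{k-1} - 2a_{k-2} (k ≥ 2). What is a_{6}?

The ordinary generating function has denominator 1 - 4y + 2y^2.
Iterating the recurrence: a_0,…,a_{6} = 4, 2, 0, -4, -16, -56, -192.

-192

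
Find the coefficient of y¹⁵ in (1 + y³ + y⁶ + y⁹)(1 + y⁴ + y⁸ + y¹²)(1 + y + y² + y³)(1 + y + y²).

(1 + y³ + y⁶ + y⁹) has coefficients 1,0,0,1,0,0,1,0,0,1 for degrees 0…9.
(1 + y⁴ + y⁸ + y¹²) has coefficients 1,0,0,0,1,0,0,0,1,0,0,0,1,0,0,0 for degrees 0…15.
Multiplying by (1 + y + y² + y³) gives running coefficients 1,1,1,1,1,1,1,1,1,1,1,1,1,1,1,1 for degrees 0…15.
Finally multiplying by (1 + y + y²), the product of all factors after the first has coefficients 1,2,3,3,3,3,3,3,3,3,3,3,3,3,3,3 for degrees 0…15.
[y¹⁵] = 1·3 + 1·3 + 1·3 + 1·3 = 12.

12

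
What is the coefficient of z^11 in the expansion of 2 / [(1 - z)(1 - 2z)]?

Partial fractions give a closed form: a_n = (-2)·1^n + (4)·2^n.
At n = 11: a_11 = 8190.

8190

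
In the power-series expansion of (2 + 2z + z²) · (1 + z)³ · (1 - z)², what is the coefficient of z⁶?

3

(2 + 2z + z²) has coefficients 2,2,1 for degrees 0…2.
(1 + z)³ has coefficients 1,3,3,1,0,0,0 for degrees 0…6.
Finally multiplying by (1 - z)², the product of all factors after the first has coefficients 1,1,-2,-2,1,1,0 for degrees 0…6.
[z⁶] = 2·0 + 2·1 + 1·1 = 3.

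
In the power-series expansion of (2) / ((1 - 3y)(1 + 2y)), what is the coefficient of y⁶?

Partial fractions give a closed form: a_n = (6/5)·3^n + (4/5)·(-2)^n.
At n = 6: a_6 = 926.

926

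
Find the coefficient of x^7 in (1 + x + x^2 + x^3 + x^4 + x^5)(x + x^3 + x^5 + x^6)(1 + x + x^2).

(1 + x + x^2 + x^3 + x^4 + x^5) has coefficients 1,1,1,1,1,1 for degrees 0…5.
(x + x^3 + x^5 + x^6) has coefficients 0,1,0,1,0,1,1,0 for degrees 0…7.
Finally multiplying by (1 + x + x^2), the product of all factors after the first has coefficients 0,1,1,2,1,2,2,2 for degrees 0…7.
[x^7] = 1·2 + 1·2 + 1·2 + 1·1 + 1·2 + 1·1 = 10.

10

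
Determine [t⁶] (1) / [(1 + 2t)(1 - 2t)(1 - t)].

Partial fractions give a closed form: a_n = (1/3)·(-2)^n + (1)·2^n + (-1/3)·1^n.
At n = 6: a_6 = 85.

85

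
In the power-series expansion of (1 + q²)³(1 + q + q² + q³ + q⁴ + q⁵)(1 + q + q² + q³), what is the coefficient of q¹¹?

(1 + q²)³ has coefficients 1,0,3,0,3,0,1 for degrees 0…6.
(1 + q + q² + q³ + q⁴ + q⁵) has coefficients 1,1,1,1,1,1,0,0,0,0,0,0 for degrees 0…11.
Finally multiplying by (1 + q + q² + q³), the product of all factors after the first has coefficients 1,2,3,4,4,4,3,2,1,0,0,0 for degrees 0…11.
[q¹¹] = 1·0 + 3·0 + 3·2 + 1·4 = 10.

10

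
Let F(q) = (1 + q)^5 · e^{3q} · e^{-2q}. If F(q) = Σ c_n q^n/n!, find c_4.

501

The EGF product rule gives c_4 = Σ_{k_1+k_2+k_3=4} C(4; k_1,k_2,k_3) · ∏ g_i(k_i), where (1+q)^5 gives the falling factorial (5)_k; e^{3q} gives (3)^k; e^{-2q} gives (-2)^k.
g_1(k) for k = 0…4: 1, 5, 20, 60, 120.
g_2(k) for k = 0…4: 1, 3, 9, 27, 81.
g_3(k) for k = 0…4: 1, -2, 4, -8, 16.
First combine the last two factors: h(k) = Σ_j C(k,j)·g_2(j)·g_3(k−j) for k = 0…4: 1, 1, 1, 1, 1.
c_4 = Σ_k C(4,k)·g_1(k)·h(4−k) = 1·1·1 + 4·5·1 + 6·20·1 + 4·60·1 + 1·120·1 = 1 + 20 + 120 + 240 + 120 = 501.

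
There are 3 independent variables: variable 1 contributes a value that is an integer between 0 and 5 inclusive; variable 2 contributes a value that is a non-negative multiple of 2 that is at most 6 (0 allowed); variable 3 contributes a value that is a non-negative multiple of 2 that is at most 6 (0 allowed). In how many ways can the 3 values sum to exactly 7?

The generating function for the choices is (1 + z + z^2 + z^3 + z^4 + z^5)·(1 + z^2 + z^4 + z^6)·(1 + z^2 + z^4 + z^6); the count is [z^7].
(1 + z + z^2 + z^3 + z^4 + z^5) has coefficients 1,1,1,1,1,1 for degrees 0…5.
(1 + z^2 + z^4 + z^6) has coefficients 1,0,1,0,1,0,1,0 for degrees 0…7.
Finally multiplying by (1 + z^2 + z^4 + z^6), the product of all factors after the first has coefficients 1,0,2,0,3,0,4,0 for degrees 0…7.
[z^7] = 1·0 + 1·4 + 1·0 + 1·3 + 1·0 + 1·2 = 9.

9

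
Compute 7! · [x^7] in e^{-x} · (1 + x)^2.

-29

The EGF product rule gives c_7 = Σ_{k_1+k_2=7} C(7; k_1,k_2) · ∏ g_i(k_i), where e^{-x} gives (-1)^k; (1+x)^2 gives the falling factorial (2)_k.
g_1(k) for k = 0…7: 1, -1, 1, -1, 1, -1, 1, -1.
g_2(k) for k = 0…7: 1, 2, 2, 0, 0, 0, 0, 0.
c_7 = Σ_k C(7,k)·g_1(k)·g_2(7−k) = 21·(-1)·2 + 7·1·2 + 1·(-1)·1 = −42 + 14 − 1 = -29.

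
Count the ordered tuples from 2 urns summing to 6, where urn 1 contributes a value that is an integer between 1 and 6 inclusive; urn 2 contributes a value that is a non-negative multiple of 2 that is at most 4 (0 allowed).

The generating function for the choices is (z + z² + z³ + z⁴ + z⁵ + z⁶)·(1 + z² + z⁴); the count is [z⁶].
(z + z² + z³ + z⁴ + z⁵ + z⁶) has coefficients 0,1,1,1,1,1,1 for degrees 0…6.
(1 + z² + z⁴) has coefficients 1,0,1,0,1,0,0 for degrees 0…6.
[z⁶] = 1·0 + 1·1 + 1·0 + 1·1 + 1·0 + 1·1 = 3.

3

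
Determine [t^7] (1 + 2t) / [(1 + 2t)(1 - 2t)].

The denominator gives the recurrence a_n = 4a_(n−2) for n ≥ 2; the numerator fixes a_0 = 1, a_1 = 2.
Iterating: 1, 2, 4, 8, 16, 32, 64, 128, so a_7 = 128.

128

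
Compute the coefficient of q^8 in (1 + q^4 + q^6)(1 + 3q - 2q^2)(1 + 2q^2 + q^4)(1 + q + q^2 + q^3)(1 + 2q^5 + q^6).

(1 + q^4 + q^6) has coefficients 1,0,0,0,1,0,1 for degrees 0…6.
(1 + 3q - 2q^2) has coefficients 1,3,-2,0,0,0,0,0,0 for degrees 0…8.
Multiplying by (1 + 2q^2 + q^4) gives running coefficients 1,3,0,6,-3,3,-2,0,0 for degrees 0…8.
Multiplying by (1 + q + q^2 + q^3) gives running coefficients 1,4,4,10,6,6,4,-2,1 for degrees 0…8.
Finally multiplying by (1 + 2q^5 + q^6), the product of all factors after the first has coefficients 1,4,4,10,6,8,13,10,25 for degrees 0…8.
[q^8] = 1·25 + 1·6 + 1·4 = 35.

35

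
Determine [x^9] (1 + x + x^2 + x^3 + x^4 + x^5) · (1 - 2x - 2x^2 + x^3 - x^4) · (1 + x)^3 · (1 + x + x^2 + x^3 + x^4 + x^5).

(1 + x + x^2 + x^3 + x^4 + x^5) has coefficients 1,1,1,1,1,1 for degrees 0…5.
(1 - 2x - 2x^2 + x^3 - x^4) has coefficients 1,-2,-2,1,-1,0,0,0,0,0 for degrees 0…9.
Multiplying by (1 + x)^3 gives running coefficients 1,1,-5,-10,-6,-2,-2,-1,0,0 for degrees 0…9.
Finally multiplying by (1 + x + x^2 + x^3 + x^4 + x^5), the product of all factors after the first has coefficients 1,2,-3,-13,-19,-21,-24,-26,-21,-11 for degrees 0…9.
[x^9] = 1·(-11) + 1·(-21) + 1·(-26) + 1·(-24) + 1·(-21) + 1·(-19) = -122.

-122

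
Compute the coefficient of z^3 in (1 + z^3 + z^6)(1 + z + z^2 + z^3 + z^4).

2

(1 + z^3 + z^6) has coefficients 1,0,0,1 for degrees 0…3.
(1 + z + z^2 + z^3 + z^4) has coefficients 1,1,1,1 for degrees 0…3.
[z^3] = 1·1 + 1·1 = 2.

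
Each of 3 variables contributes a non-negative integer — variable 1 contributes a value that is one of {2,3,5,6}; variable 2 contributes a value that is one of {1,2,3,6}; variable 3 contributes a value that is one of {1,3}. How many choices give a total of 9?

The generating function for the choices is (q² + q³ + q⁵ + q⁶)·(q + q² + q³ + q⁶)·(q + q³); the count is [q⁹].
(q² + q³ + q⁵ + q⁶) has coefficients 0,0,1,1,0,1,1 for degrees 0…6.
(q + q² + q³ + q⁶) has coefficients 0,1,1,1,0,0,1,0,0,0 for degrees 0…9.
Finally multiplying by (q + q³), the product of all factors after the first has coefficients 0,0,1,1,2,1,1,1,0,1 for degrees 0…9.
[q⁹] = 1·1 + 1·1 + 1·2 + 1·1 = 5.

5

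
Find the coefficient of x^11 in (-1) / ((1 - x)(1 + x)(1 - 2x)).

Partial fractions give a closed form: a_n = (1/2)·1^n + (-1/6)·(-1)^n + (-4/3)·2^n.
At n = 11: a_11 = -2730.

-2730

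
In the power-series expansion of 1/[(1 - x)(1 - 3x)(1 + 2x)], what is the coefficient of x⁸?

5973

The denominator gives the recurrence a_n = 2a_(n−1) + 5a_(n−2) − 6a_(n−3) for n ≥ 3; the numerator fixes a_0 = 1, a_1 = 2, a_2 = 9.
Iterating: 1, 2, 9, 22, 77, 210, 673, 1934, 5973, so a_8 = 5973.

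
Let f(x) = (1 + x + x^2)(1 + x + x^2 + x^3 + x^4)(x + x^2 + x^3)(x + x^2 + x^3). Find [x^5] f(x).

(1 + x + x^2) has coefficients 1,1,1 for degrees 0…2.
(1 + x + x^2 + x^3 + x^4) has coefficients 1,1,1,1,1,0 for degrees 0…5.
Multiplying by (x + x^2 + x^3) gives running coefficients 0,1,2,3,3,3 for degrees 0…5.
Finally multiplying by (x + x^2 + x^3), the product of all factors after the first has coefficients 0,0,1,3,6,8 for degrees 0…5.
[x^5] = 1·8 + 1·6 + 1·3 = 17.

17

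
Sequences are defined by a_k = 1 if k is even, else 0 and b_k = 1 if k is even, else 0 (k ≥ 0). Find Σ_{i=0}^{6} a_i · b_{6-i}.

This is [x^6] in the product of the two ordinary generating functions.
Σ = 1·1 + 0·0 + 1·1 + 0·0 + 1·1 + 0·0 + 1·1 = 4.

4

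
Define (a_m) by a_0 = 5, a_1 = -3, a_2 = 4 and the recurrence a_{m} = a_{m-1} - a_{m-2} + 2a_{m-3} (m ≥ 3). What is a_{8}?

12

The ordinary generating function has denominator 1 - x + x^2 - 2x^3.
Iterating the recurrence: a_0,…,a_{8} = 5, -3, 4, 17, 7, -2, 25, 41, 12.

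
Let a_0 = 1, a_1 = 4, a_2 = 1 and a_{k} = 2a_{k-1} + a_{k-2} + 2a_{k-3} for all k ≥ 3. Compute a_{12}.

The ordinary generating function has denominator 1 - 2x - x^2 - 2x^3.
Iterating the recurrence: a_0,…,a_{12} = 1, 4, 1, 8, 25, 60, 161, 432, 1145, 3044, 8097, 21528, 57241.

57241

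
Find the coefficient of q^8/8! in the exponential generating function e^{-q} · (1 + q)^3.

-191

The EGF product rule gives c_8 = Σ_{k_1+k_2=8} C(8; k_1,k_2) · ∏ g_i(k_i), where e^{-q} gives (-1)^k; (1+q)^3 gives the falling factorial (3)_k.
g_1(k) for k = 0…8: 1, -1, 1, -1, 1, -1, 1, -1, 1.
g_2(k) for k = 0…8: 1, 3, 6, 6, 0, 0, 0, 0, 0.
c_8 = Σ_k C(8,k)·g_1(k)·g_2(8−k) = 56·(-1)·6 + 28·1·6 + 8·(-1)·3 + 1·1·1 = −336 + 168 − 24 + 1 = -191.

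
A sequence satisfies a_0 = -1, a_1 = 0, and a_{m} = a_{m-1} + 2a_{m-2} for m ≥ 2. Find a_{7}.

-42

The ordinary generating function has denominator 1 - x - 2x^2.
Iterating the recurrence: a_0,…,a_{7} = -1, 0, -2, -2, -6, -10, -22, -42.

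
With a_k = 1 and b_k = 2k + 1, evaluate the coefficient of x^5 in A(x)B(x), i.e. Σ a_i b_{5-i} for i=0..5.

Write out a_i and b_{5-i} for i = 0,…,5 and sum the products.
Σ = 1·11 + 1·9 + 1·7 + 1·5 + 1·3 + 1·1 = 36.

36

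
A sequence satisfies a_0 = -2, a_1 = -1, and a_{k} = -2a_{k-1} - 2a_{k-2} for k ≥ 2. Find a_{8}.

The ordinary generating function has denominator 1 + 2y + 2y^2.
Iterating the recurrence: a_0,…,a_{8} = -2, -1, 6, -10, 8, 4, -24, 40, -32.

-32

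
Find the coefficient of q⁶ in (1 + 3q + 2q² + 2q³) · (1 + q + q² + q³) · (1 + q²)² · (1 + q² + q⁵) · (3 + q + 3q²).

263

(1 + 3q + 2q² + 2q³) has coefficients 1,3,2,2 for degrees 0…3.
(1 + q + q² + q³) has coefficients 1,1,1,1,0,0,0 for degrees 0…6.
Multiplying by (1 + q²)² gives running coefficients 1,1,3,3,3,3,1 for degrees 0…6.
Multiplying by (1 + q² + q⁵) gives running coefficients 1,1,4,4,6,7,5 for degrees 0…6.
Finally multiplying by (3 + q + 3q²), the product of all factors after the first has coefficients 3,4,16,19,34,39,40 for degrees 0…6.
[q⁶] = 1·40 + 3·39 + 2·34 + 2·19 = 263.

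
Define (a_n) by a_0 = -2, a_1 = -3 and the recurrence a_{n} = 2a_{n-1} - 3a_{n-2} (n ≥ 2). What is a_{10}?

The ordinary generating function has denominator 1 - 2x + 3x^2.
Iterating the recurrence: a_0,…,a_{10} = -2, -3, 0, 9, 18, 9, -36, -99, -90, 117, 504.

504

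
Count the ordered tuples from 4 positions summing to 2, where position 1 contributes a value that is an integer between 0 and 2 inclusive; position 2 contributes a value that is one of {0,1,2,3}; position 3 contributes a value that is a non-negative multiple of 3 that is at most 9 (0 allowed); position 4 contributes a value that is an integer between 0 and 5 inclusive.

The generating function for the choices is (1 + y + y^2)·(1 + y + y^2 + y^3)·(1 + y^3 + y^6 + y^9)·(1 + y + y^2 + y^3 + y^4 + y^5); the count is [y^2].
(1 + y + y^2) has coefficients 1,1,1 for degrees 0…2.
(1 + y + y^2 + y^3) has coefficients 1,1,1 for degrees 0…2.
Multiplying by (1 + y^3 + y^6 + y^9) gives running coefficients 1,1,1 for degrees 0…2.
Finally multiplying by (1 + y + y^2 + y^3 + y^4 + y^5), the product of all factors after the first has coefficients 1,2,3 for degrees 0…2.
[y^2] = 1·3 + 1·2 + 1·1 = 6.

6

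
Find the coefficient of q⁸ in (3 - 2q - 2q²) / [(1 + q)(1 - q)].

The denominator gives the recurrence a_n = a_(n−2) for n ≥ 3; the numerator fixes a_0 = 3, a_1 = -2, a_2 = 1.
Iterating: 3, -2, 1, -2, 1, -2, 1, -2, 1, so a_8 = 1.

1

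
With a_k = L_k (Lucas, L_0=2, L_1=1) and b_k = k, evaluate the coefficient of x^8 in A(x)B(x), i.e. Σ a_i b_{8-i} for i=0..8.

Write out a_i and b_{8-i} for i = 0,…,8 and sum the products.
Σ = 2·8 + 1·7 + 3·6 + 4·5 + 7·4 + 11·3 + 18·2 + 29·1 + 47·0 = 187.

187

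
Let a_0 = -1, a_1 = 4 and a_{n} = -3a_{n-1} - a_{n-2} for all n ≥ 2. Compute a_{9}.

The ordinary generating function has denominator 1 + 3y + y^2.
Iterating the recurrence: a_0,…,a_{9} = -1, 4, -11, 29, -76, 199, -521, 1364, -3571, 9349.

9349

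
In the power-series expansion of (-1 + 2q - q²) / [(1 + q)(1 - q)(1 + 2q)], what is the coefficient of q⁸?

-766

Partial fractions give a closed form: a_n = (2)·(-1)^n + (-3)·(-2)^n.
At n = 8: a_8 = -766.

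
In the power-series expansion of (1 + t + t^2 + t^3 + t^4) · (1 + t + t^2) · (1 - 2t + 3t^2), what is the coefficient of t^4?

(1 + t + t^2 + t^3 + t^4) has coefficients 1,1,1,1,1 for degrees 0…4.
(1 + t + t^2) has coefficients 1,1,1,0,0 for degrees 0…4.
Finally multiplying by (1 - 2t + 3t^2), the product of all factors after the first has coefficients 1,-1,2,1,3 for degrees 0…4.
[t^4] = 1·3 + 1·1 + 1·2 + 1·(-1) + 1·1 = 6.

6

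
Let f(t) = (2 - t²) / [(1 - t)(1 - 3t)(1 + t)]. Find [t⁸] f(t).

13942

Partial fractions give a closed form: a_n = (-1/4)·1^n + (17/8)·3^n + (1/8)·(-1)^n.
At n = 8: a_8 = 13942.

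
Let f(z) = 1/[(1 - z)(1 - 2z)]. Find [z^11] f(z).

Partial fractions give a closed form: a_n = (-1)·1^n + (2)·2^n.
At n = 11: a_11 = 4095.

4095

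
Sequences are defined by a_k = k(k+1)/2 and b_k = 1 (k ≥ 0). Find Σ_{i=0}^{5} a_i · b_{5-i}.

35

The convolution is the x^5 coefficient of A(x)B(x).
Σ = 0·1 + 1·1 + 3·1 + 6·1 + 10·1 + 15·1 = 35.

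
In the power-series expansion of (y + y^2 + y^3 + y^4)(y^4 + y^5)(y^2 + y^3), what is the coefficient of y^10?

4

(y + y^2 + y^3 + y^4) has coefficients 0,1,1,1,1 for degrees 0…4.
(y^4 + y^5) has coefficients 0,0,0,0,1,1,0,0,0,0,0 for degrees 0…10.
Finally multiplying by (y^2 + y^3), the product of all factors after the first has coefficients 0,0,0,0,0,0,1,2,1,0,0 for degrees 0…10.
[y^10] = 1·0 + 1·1 + 1·2 + 1·1 = 4.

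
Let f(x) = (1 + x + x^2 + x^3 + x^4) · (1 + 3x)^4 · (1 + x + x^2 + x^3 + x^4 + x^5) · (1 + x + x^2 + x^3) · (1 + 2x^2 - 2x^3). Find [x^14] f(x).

(1 + x + x^2 + x^3 + x^4) has coefficients 1,1,1,1,1 for degrees 0…4.
(1 + 3x)^4 has coefficients 1,12,54,108,81,0,0,0,0,0,0,0,0,0,0 for degrees 0…14.
Multiplying by (1 + x + x^2 + x^3 + x^4 + x^5) gives running coefficients 1,13,67,175,256,256,255,243,189,81,0,0,0,0,0 for degrees 0…14.
Multiplying by (1 + x + x^2 + x^3) gives running coefficients 1,14,81,256,511,754,942,1010,943,768,513,270,81,0,0 for degrees 0…14.
Finally multiplying by (1 + 2x^2 - 2x^3), the product of all factors after the first has coefficients 1,14,83,282,645,1104,1452,1496,1319,904,379,-80,-429,-486,-378 for degrees 0…14.
[x^14] = 1·(-378) + 1·(-486) + 1·(-429) + 1·(-80) + 1·379 = -994.

-994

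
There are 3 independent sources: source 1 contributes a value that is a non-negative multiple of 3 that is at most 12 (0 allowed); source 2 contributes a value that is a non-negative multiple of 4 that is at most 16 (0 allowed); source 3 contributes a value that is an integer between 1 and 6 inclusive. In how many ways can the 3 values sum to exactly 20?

7

The generating function for the choices is (1 + q^3 + q^6 + q^9 + q^12)·(1 + q^4 + q^8 + q^12 + q^16)·(q + q^2 + q^3 + q^4 + q^5 + q^6); the count is [q^20].
(1 + q^3 + q^6 + q^9 + q^12) has coefficients 1,0,0,1,0,0,1,0,0,1,0,0,1 for degrees 0…12.
(1 + q^4 + q^8 + q^12 + q^16) has coefficients 1,0,0,0,1,0,0,0,1,0,0,0,1,0,0,0,1,0,0,0,0 for degrees 0…20.
Finally multiplying by (q + q^2 + q^3 + q^4 + q^5 + q^6), the product of all factors after the first has coefficients 0,1,1,1,1,2,2,1,1,2,2,1,1,2,2,1,1,2,2,1,1 for degrees 0…20.
[q^20] = 1·1 + 1·2 + 1·2 + 1·1 + 1·1 = 7.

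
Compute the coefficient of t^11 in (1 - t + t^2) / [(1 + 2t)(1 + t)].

-7165

The denominator gives the recurrence a_n = −3a_(n−1) − 2a_(n−2) for n ≥ 3; the numerator fixes a_0 = 1, a_1 = -4, a_2 = 11.
Iterating: 1, -4, 11, -25, 53, -109, 221, -445, 893, -1789, 3581, -7165, so a_11 = -7165.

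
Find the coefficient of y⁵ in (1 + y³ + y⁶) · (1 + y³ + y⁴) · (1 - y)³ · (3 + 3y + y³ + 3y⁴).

(1 + y³ + y⁶) has coefficients 1,0,0,1,0,0 for degrees 0…5.
(1 + y³ + y⁴) has coefficients 1,0,0,1,1,0 for degrees 0…5.
Multiplying by (1 - y)³ gives running coefficients 1,-3,3,0,-2,0 for degrees 0…5.
Finally multiplying by (3 + 3y + y³ + 3y⁴), the product of all factors after the first has coefficients 3,-6,0,10,-6,-12 for degrees 0…5.
[y⁵] = 1·(-12) + 1·0 = -12.

-12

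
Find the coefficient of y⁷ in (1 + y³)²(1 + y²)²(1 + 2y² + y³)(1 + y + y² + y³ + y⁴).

(1 + y³)² has coefficients 1,0,0,2,0,0,1 for degrees 0…6.
(1 + y²)² has coefficients 1,0,2,0,1,0,0,0 for degrees 0…7.
Multiplying by (1 + 2y² + y³) gives running coefficients 1,0,4,1,5,2,2,1 for degrees 0…7.
Finally multiplying by (1 + y + y² + y³ + y⁴), the product of all factors after the first has coefficients 1,1,5,6,11,12,14,11 for degrees 0…7.
[y⁷] = 1·11 + 2·11 + 1·1 = 34.

34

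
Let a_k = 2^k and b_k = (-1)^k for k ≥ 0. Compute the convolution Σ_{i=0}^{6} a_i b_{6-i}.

43

The convolution is the t^6 coefficient of A(t)B(t).
Σ = 1·1 + 2·(-1) + 4·1 + 8·(-1) + 16·1 + 32·(-1) + 64·1 = 43.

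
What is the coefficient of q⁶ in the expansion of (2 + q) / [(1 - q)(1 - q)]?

20

The denominator gives the recurrence a_n = 2a_(n−1) − a_(n−2) for n ≥ 2; the numerator fixes a_0 = 2, a_1 = 5.
Iterating: 2, 5, 8, 11, 14, 17, 20, so a_6 = 20.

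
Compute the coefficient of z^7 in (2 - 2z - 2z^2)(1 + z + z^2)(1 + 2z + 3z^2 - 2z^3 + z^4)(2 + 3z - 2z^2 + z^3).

(2 - 2z - 2z^2) has coefficients 2,-2,-2 for degrees 0…2.
(1 + z + z^2) has coefficients 1,1,1,0,0,0,0,0 for degrees 0…7.
Multiplying by (1 + 2z + 3z^2 - 2z^3 + z^4) gives running coefficients 1,3,6,3,2,-1,1,0 for degrees 0…7.
Finally multiplying by (2 + 3z - 2z^2 + z^3), the product of all factors after the first has coefficients 2,9,19,19,4,4,-2,7 for degrees 0…7.
[z^7] = 2·7 − 2·(-2) − 2·4 = 10.

10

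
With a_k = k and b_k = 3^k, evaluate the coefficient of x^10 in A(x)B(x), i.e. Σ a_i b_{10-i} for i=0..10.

44281

The convolution is the x^10 coefficient of A(x)B(x).
Σ = 0·59049 + 1·19683 + 2·6561 + 3·2187 + 4·729 + 5·243 + 6·81 + 7·27 + 8·9 + 9·3 + 10·1 = 44281.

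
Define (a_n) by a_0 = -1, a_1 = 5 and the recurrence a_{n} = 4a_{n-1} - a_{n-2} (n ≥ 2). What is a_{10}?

The ordinary generating function has denominator 1 - 4t + t^2.
Iterating the recurrence: a_0,…,a_{10} = -1, 5, 21, 79, 295, 1101, 4109, 15335, 57231, 213589, 797125.

797125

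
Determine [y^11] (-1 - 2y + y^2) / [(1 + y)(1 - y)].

-2

The denominator gives the recurrence a_n = a_(n−2) for n ≥ 3; the numerator fixes a_0 = -1, a_1 = -2, a_2 = 0.
Iterating: -1, -2, 0, -2, 0, -2, 0, -2, 0, -2, 0, -2, so a_11 = -2.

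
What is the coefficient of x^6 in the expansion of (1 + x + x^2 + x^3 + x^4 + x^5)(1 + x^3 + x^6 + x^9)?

(1 + x + x^2 + x^3 + x^4 + x^5) has coefficients 1,1,1,1,1,1 for degrees 0…5.
(1 + x^3 + x^6 + x^9) has coefficients 1,0,0,1,0,0,1 for degrees 0…6.
[x^6] = 1·1 + 1·0 + 1·0 + 1·1 + 1·0 + 1·0 = 2.

2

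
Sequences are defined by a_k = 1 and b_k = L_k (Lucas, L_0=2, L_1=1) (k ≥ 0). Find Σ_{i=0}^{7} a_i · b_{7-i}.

75

This is [x^7] in the product of the two ordinary generating functions.
Σ = 1·29 + 1·18 + 1·11 + 1·7 + 1·4 + 1·3 + 1·1 + 1·2 = 75.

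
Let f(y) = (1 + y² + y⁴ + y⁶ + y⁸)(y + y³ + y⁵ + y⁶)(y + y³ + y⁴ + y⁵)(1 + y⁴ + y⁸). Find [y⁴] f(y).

3

(1 + y² + y⁴ + y⁶ + y⁸) has coefficients 1,0,1,0,1 for degrees 0…4.
(y + y³ + y⁵ + y⁶) has coefficients 0,1,0,1,0 for degrees 0…4.
Multiplying by (y + y³ + y⁴ + y⁵) gives running coefficients 0,0,1,0,2 for degrees 0…4.
Finally multiplying by (1 + y⁴ + y⁸), the product of all factors after the first has coefficients 0,0,1,0,2 for degrees 0…4.
[y⁴] = 1·2 + 1·1 + 1·0 = 3.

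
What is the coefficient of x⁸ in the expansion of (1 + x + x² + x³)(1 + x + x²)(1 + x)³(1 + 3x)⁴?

(1 + x + x² + x³) has coefficients 1,1,1,1 for degrees 0…3.
(1 + x + x²) has coefficients 1,1,1,0,0,0,0,0,0 for degrees 0…8.
Multiplying by (1 + x)³ gives running coefficients 1,4,7,7,4,1,0,0,0 for degrees 0…8.
Finally multiplying by (1 + 3x)⁴, the product of all factors after the first has coefficients 1,16,109,415,979,1507,1551,1053,432 for degrees 0…8.
[x⁸] = 1·432 + 1·1053 + 1·1551 + 1·1507 = 4543.

4543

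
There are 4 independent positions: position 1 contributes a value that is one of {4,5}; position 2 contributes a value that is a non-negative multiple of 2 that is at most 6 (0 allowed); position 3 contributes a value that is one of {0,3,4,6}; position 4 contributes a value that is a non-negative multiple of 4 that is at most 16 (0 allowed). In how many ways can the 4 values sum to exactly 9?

The generating function for the choices is (q⁴ + q⁵)·(1 + q² + q⁴ + q⁶)·(1 + q³ + q⁴ + q⁶)·(1 + q⁴ + q⁸ + q¹² + q¹⁶); the count is [q⁹].
(q⁴ + q⁵) has coefficients 0,0,0,0,1,1 for degrees 0…5.
(1 + q² + q⁴ + q⁶) has coefficients 1,0,1,0,1,0,1,0,0,0 for degrees 0…9.
Multiplying by (1 + q³ + q⁴ + q⁶) gives running coefficients 1,0,1,1,2,1,3,1,2,1 for degrees 0…9.
Finally multiplying by (1 + q⁴ + q⁸ + q¹² + q¹⁶), the product of all factors after the first has coefficients 1,0,1,1,3,1,4,2,5,2 for degrees 0…9.
[q⁹] = 1·1 + 1·3 = 4.

4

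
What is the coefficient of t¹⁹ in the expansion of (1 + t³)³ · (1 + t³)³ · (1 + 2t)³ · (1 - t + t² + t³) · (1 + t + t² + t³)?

(1 + t³)³ has coefficients 1,0,0,3,0,0,3,0,0,1 for degrees 0…9.
(1 + t³)³ has coefficients 1,0,0,3,0,0,3,0,0,1,0,0,0,0,0,0,0,0,0,0 for degrees 0…19.
Multiplying by (1 + 2t)³ gives running coefficients 1,6,12,11,18,36,27,18,36,25,6,12,8,0,0,0,0,0,0,0 for degrees 0…19.
Multiplying by (1 - t + t² + t³) gives running coefficients 1,5,7,6,25,41,20,45,81,34,35,67,27,10,20,8,0,0,0,0 for degrees 0…19.
Finally multiplying by (1 + t + t² + t³), the product of all factors after the first has coefficients 1,6,13,19,43,79,92,131,187,180,195,217,163,139,124,65,38,28,8,0 for degrees 0…19.
[t¹⁹] = 1·0 + 3·38 + 3·139 + 1·195 = 726.

726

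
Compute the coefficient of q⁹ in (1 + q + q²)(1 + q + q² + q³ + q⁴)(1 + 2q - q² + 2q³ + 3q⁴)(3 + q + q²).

(1 + q + q²) has coefficients 1,1,1 for degrees 0…2.
(1 + q + q² + q³ + q⁴) has coefficients 1,1,1,1,1,0,0,0,0,0 for degrees 0…9.
Multiplying by (1 + 2q - q² + 2q³ + 3q⁴) gives running coefficients 1,3,2,4,7,6,4,5,3,0 for degrees 0…9.
Finally multiplying by (3 + q + q²), the product of all factors after the first has coefficients 3,10,10,17,27,29,25,25,18,8 for degrees 0…9.
[q⁹] = 1·8 + 1·18 + 1·25 = 51.

51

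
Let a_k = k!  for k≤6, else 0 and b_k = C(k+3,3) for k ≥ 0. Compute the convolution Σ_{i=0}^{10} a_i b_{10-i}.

35492

Write out a_i and b_{10-i} for i = 0,…,10 and sum the products.
Σ = 1·286 + 1·220 + 2·165 + 6·120 + 24·84 + 120·56 + 720·35 + 0·20 + 0·10 + 0·4 + 0·1 = 35492.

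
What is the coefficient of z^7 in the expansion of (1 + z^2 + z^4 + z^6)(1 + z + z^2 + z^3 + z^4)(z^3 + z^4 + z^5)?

(1 + z^2 + z^4 + z^6) has coefficients 1,0,1,0,1,0,1 for degrees 0…6.
(1 + z + z^2 + z^3 + z^4) has coefficients 1,1,1,1,1,0,0,0 for degrees 0…7.
Finally multiplying by (z^3 + z^4 + z^5), the product of all factors after the first has coefficients 0,0,0,1,2,3,3,3 for degrees 0…7.
[z^7] = 1·3 + 1·3 + 1·1 + 1·0 = 7.

7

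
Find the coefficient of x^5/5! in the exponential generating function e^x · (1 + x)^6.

4051

The EGF product rule gives c_5 = Σ_{k_1+k_2=5} C(5; k_1,k_2) · ∏ g_i(k_i), where e^x gives (1)^k; (1+x)^6 gives the falling factorial (6)_k.
g_1(k) for k = 0…5: 1, 1, 1, 1, 1, 1.
g_2(k) for k = 0…5: 1, 6, 30, 120, 360, 720.
c_5 = Σ_k C(5,k)·g_1(k)·g_2(5−k) = 1·1·720 + 5·1·360 + 10·1·120 + 10·1·30 + 5·1·6 + 1·1·1 = 720 + 1800 + 1200 + 300 + 30 + 1 = 4051.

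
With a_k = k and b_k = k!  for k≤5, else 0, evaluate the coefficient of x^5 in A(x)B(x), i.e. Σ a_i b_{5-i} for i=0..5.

This is [x^5] in the product of the two ordinary generating functions.
Σ = 0·120 + 1·24 + 2·6 + 3·2 + 4·1 + 5·1 = 51.

51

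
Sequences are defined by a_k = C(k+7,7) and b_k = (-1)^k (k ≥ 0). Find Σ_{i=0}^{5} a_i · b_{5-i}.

553

Write out a_i and b_{5-i} for i = 0,…,5 and sum the products.
Σ = 1·(-1) + 8·1 + 36·(-1) + 120·1 + 330·(-1) + 792·1 = 553.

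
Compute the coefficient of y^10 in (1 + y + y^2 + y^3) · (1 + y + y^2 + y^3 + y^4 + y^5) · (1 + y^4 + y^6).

(1 + y + y^2 + y^3) has coefficients 1,1,1,1 for degrees 0…3.
(1 + y + y^2 + y^3 + y^4 + y^5) has coefficients 1,1,1,1,1,1,0,0,0,0,0 for degrees 0…10.
Finally multiplying by (1 + y^4 + y^6), the product of all factors after the first has coefficients 1,1,1,1,2,2,2,2,2,2,1 for degrees 0…10.
[y^10] = 1·1 + 1·2 + 1·2 + 1·2 = 7.

7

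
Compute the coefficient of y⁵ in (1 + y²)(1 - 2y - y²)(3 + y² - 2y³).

-2

(1 + y²) has coefficients 1,0,1 for degrees 0…2.
(1 - 2y - y²) has coefficients 1,-2,-1,0,0,0 for degrees 0…5.
Finally multiplying by (3 + y² - 2y³), the product of all factors after the first has coefficients 3,-6,-2,-4,3,2 for degrees 0…5.
[y⁵] = 1·2 + 1·(-4) = -2.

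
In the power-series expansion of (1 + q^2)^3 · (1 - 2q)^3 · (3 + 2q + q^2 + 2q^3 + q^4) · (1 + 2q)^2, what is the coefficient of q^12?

(1 + q^2)^3 has coefficients 1,0,3,0,3,0,1 for degrees 0…6.
(1 - 2q)^3 has coefficients 1,-6,12,-8,0,0,0,0,0,0,0,0,0 for degrees 0…12.
Multiplying by (3 + 2q + q^2 + 2q^3 + q^4) gives running coefficients 3,-16,25,-4,-15,10,-4,-8,0,0,0,0,0 for degrees 0…12.
Finally multiplying by (1 + 2q)^2, the product of all factors after the first has coefficients 3,-4,-27,32,69,-66,-24,16,-48,-32,0,0,0 for degrees 0…12.
[q^12] = 1·0 + 3·0 + 3·(-48) + 1·(-24) = -168.

-168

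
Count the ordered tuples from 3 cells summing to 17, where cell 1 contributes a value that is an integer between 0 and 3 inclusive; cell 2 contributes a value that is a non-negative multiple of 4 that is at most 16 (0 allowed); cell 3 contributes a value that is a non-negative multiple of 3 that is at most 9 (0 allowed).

4

The generating function for the choices is (1 + q + q^2 + q^3)·(1 + q^4 + q^8 + q^12 + q^16)·(1 + q^3 + q^6 + q^9); the count is [q^17].
(1 + q + q^2 + q^3) has coefficients 1,1,1,1 for degrees 0…3.
(1 + q^4 + q^8 + q^12 + q^16) has coefficients 1,0,0,0,1,0,0,0,1,0,0,0,1,0,0,0,1,0 for degrees 0…17.
Finally multiplying by (1 + q^3 + q^6 + q^9), the product of all factors after the first has coefficients 1,0,0,1,1,0,1,1,1,1,1,1,1,1,1,1,1,1 for degrees 0…17.
[q^17] = 1·1 + 1·1 + 1·1 + 1·1 = 4.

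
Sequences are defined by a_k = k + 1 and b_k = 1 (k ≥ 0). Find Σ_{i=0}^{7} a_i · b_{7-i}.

36

Write out a_i and b_{7-i} for i = 0,…,7 and sum the products.
Σ = 1·1 + 2·1 + 3·1 + 4·1 + 5·1 + 6·1 + 7·1 + 8·1 = 36.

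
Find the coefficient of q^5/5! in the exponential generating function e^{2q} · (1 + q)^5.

The EGF product rule gives c_5 = Σ_{k_1+k_2=5} C(5; k_1,k_2) · ∏ g_i(k_i), where e^{2q} gives (2)^k; (1+q)^5 gives the falling factorial (5)_k.
g_1(k) for k = 0…5: 1, 2, 4, 8, 16, 32.
g_2(k) for k = 0…5: 1, 5, 20, 60, 120, 120.
c_5 = Σ_k C(5,k)·g_1(k)·g_2(5−k) = 1·1·120 + 5·2·120 + 10·4·60 + 10·8·20 + 5·16·5 + 1·32·1 = 120 + 1200 + 2400 + 1600 + 400 + 32 = 5752.

5752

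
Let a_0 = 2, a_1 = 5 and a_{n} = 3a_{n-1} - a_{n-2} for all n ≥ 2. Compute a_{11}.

The ordinary generating function has denominator 1 - 3t + t^2.
Iterating the recurrence: a_0,…,a_{11} = 2, 5, 13, 34, 89, 233, 610, 1597, 4181, 10946, 28657, 75025.

75025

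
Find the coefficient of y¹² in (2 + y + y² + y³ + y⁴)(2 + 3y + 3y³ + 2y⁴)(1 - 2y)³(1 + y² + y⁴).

(2 + y + y² + y³ + y⁴) has coefficients 2,1,1,1,1 for degrees 0…4.
(2 + 3y + 3y³ + 2y⁴) has coefficients 2,3,0,3,2,0,0,0,0,0,0,0,0 for degrees 0…12.
Multiplying by (1 - 2y)³ gives running coefficients 2,-9,6,23,-40,24,0,-16,0,0,0,0,0 for degrees 0…12.
Finally multiplying by (1 + y² + y⁴), the product of all factors after the first has coefficients 2,-9,8,14,-32,38,-34,31,-40,8,0,-16,0 for degrees 0…12.
[y¹²] = 2·0 + 1·(-16) + 1·0 + 1·8 + 1·(-40) = -48.

-48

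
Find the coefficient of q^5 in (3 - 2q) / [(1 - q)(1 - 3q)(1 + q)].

Partial fractions give a closed form: a_n = (-1/4)·1^n + (21/8)·3^n + (5/8)·(-1)^n.
At n = 5: a_5 = 637.

637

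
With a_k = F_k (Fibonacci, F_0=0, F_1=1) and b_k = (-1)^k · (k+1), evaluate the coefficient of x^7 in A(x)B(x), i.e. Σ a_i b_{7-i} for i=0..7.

11

This is [x^7] in the product of the two ordinary generating functions.
Σ = 0·(-8) + 1·7 + 1·(-6) + 2·5 + 3·(-4) + 5·3 + 8·(-2) + 13·1 = 11.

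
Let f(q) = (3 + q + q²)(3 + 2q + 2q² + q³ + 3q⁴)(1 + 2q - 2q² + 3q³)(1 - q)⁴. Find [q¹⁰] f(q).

(3 + q + q²) has coefficients 3,1,1 for degrees 0…2.
(3 + 2q + 2q² + q³ + 3q⁴) has coefficients 3,2,2,1,3,0,0,0,0,0,0 for degrees 0…10.
Multiplying by (1 + 2q - 2q² + 3q³) gives running coefficients 3,8,0,10,7,10,-3,9,0,0,0 for degrees 0…10.
Finally multiplying by (1 - q)⁴, the product of all factors after the first has coefficients 3,-4,-14,46,-62,50,-41,63,-87,76,-39 for degrees 0…10.
[q¹⁰] = 3·(-39) + 1·76 + 1·(-87) = -128.

-128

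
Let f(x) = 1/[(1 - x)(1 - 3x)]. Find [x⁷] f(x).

Partial fractions give a closed form: a_n = (-1/2)·1^n + (3/2)·3^n.
At n = 7: a_7 = 3280.

3280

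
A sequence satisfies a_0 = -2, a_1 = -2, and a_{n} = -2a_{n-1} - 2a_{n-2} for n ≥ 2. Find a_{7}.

The ordinary generating function has denominator 1 + 2q + 2q^2.
Iterating the recurrence: a_0,…,a_{7} = -2, -2, 8, -12, 8, 8, -32, 48.

48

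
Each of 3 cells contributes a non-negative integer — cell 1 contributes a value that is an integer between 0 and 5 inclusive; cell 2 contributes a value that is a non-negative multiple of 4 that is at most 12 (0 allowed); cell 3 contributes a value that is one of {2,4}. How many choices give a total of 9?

The generating function for the choices is (1 + x + x^2 + x^3 + x^4 + x^5)·(1 + x^4 + x^8 + x^12)·(x^2 + x^4); the count is [x^9].
(1 + x + x^2 + x^3 + x^4 + x^5) has coefficients 1,1,1,1,1,1 for degrees 0…5.
(1 + x^4 + x^8 + x^12) has coefficients 1,0,0,0,1,0,0,0,1,0 for degrees 0…9.
Finally multiplying by (x^2 + x^4), the product of all factors after the first has coefficients 0,0,1,0,1,0,1,0,1,0 for degrees 0…9.
[x^9] = 1·0 + 1·1 + 1·0 + 1·1 + 1·0 + 1·1 = 3.

3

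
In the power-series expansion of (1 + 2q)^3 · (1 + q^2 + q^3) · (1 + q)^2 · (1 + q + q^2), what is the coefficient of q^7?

173

(1 + 2q)^3 has coefficients 1,6,12,8 for degrees 0…3.
(1 + q^2 + q^3) has coefficients 1,0,1,1,0,0,0,0 for degrees 0…7.
Multiplying by (1 + q)^2 gives running coefficients 1,2,2,3,3,1,0,0 for degrees 0…7.
Finally multiplying by (1 + q + q^2), the product of all factors after the first has coefficients 1,3,5,7,8,7,4,1 for degrees 0…7.
[q^7] = 1·1 + 6·4 + 12·7 + 8·8 = 173.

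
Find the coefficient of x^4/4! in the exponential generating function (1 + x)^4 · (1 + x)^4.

The EGF product rule gives c_4 = Σ_{k_1+k_2=4} C(4; k_1,k_2) · ∏ g_i(k_i), where (1+x)^4 gives the falling factorial (4)_k; (1+x)^4 gives the falling factorial (4)_k.
g_1(k) for k = 0…4: 1, 4, 12, 24, 24.
g_2(k) for k = 0…4: 1, 4, 12, 24, 24.
c_4 = Σ_k C(4,k)·g_1(k)·g_2(4−k) = 1·1·24 + 4·4·24 + 6·12·12 + 4·24·4 + 1·24·1 = 24 + 384 + 864 + 384 + 24 = 1680.

1680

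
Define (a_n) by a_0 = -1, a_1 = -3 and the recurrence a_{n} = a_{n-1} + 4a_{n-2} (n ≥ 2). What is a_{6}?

The ordinary generating function has denominator 1 - y - 4y^2.
Iterating the recurrence: a_0,…,a_{6} = -1, -3, -7, -19, -47, -123, -311.

-311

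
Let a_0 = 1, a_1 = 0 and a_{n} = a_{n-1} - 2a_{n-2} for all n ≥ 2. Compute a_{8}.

-14

The ordinary generating function has denominator 1 - y + 2y^2.
Iterating the recurrence: a_0,…,a_{8} = 1, 0, -2, -2, 2, 6, 2, -10, -14.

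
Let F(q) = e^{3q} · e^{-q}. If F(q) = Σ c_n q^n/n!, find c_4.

The EGF product rule gives c_4 = Σ_{k_1+k_2=4} C(4; k_1,k_2) · ∏ g_i(k_i), where e^{3q} gives (3)^k; e^{-q} gives (-1)^k.
g_1(k) for k = 0…4: 1, 3, 9, 27, 81.
g_2(k) for k = 0…4: 1, -1, 1, -1, 1.
c_4 = Σ_k C(4,k)·g_1(k)·g_2(4−k) = 1·1·1 + 4·3·(-1) + 6·9·1 + 4·27·(-1) + 1·81·1 = 1 − 12 + 54 − 108 + 81 = 16.

16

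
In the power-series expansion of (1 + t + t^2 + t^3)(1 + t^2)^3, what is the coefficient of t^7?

(1 + t + t^2 + t^3) has coefficients 1,1,1,1 for degrees 0…3.
(1 + t^2)^3 has coefficients 1,0,3,0,3,0,1,0 for degrees 0…7.
[t^7] = 1·0 + 1·1 + 1·0 + 1·3 = 4.

4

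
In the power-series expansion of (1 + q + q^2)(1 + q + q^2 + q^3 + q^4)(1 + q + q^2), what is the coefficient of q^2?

(1 + q + q^2) has coefficients 1,1,1 for degrees 0…2.
(1 + q + q^2 + q^3 + q^4) has coefficients 1,1,1 for degrees 0…2.
Finally multiplying by (1 + q + q^2), the product of all factors after the first has coefficients 1,2,3 for degrees 0…2.
[q^2] = 1·3 + 1·2 + 1·1 = 6.

6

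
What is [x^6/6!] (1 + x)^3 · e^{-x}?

The EGF product rule gives c_6 = Σ_{k_1+k_2=6} C(6; k_1,k_2) · ∏ g_i(k_i), where (1+x)^3 gives the falling factorial (3)_k; e^{-x} gives (-1)^k.
g_1(k) for k = 0…6: 1, 3, 6, 6, 0, 0, 0.
g_2(k) for k = 0…6: 1, -1, 1, -1, 1, -1, 1.
c_6 = Σ_k C(6,k)·g_1(k)·g_2(6−k) = 1·1·1 + 6·3·(-1) + 15·6·1 + 20·6·(-1) = 1 − 18 + 90 − 120 = -47.

-47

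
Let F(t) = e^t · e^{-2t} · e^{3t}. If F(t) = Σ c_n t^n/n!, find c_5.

32

The EGF product rule gives c_5 = Σ_{k_1+k_2+k_3=5} C(5; k_1,k_2,k_3) · ∏ g_i(k_i), where e^t gives (1)^k; e^{-2t} gives (-2)^k; e^{3t} gives (3)^k.
g_1(k) for k = 0…5: 1, 1, 1, 1, 1, 1.
g_2(k) for k = 0…5: 1, -2, 4, -8, 16, -32.
g_3(k) for k = 0…5: 1, 3, 9, 27, 81, 243.
First combine the last two factors: h(k) = Σ_j C(k,j)·g_2(j)·g_3(k−j) for k = 0…5: 1, 1, 1, 1, 1, 1.
c_5 = Σ_k C(5,k)·g_1(k)·h(5−k) = 1·1·1 + 5·1·1 + 10·1·1 + 10·1·1 + 5·1·1 + 1·1·1 = 1 + 5 + 10 + 10 + 5 + 1 = 32.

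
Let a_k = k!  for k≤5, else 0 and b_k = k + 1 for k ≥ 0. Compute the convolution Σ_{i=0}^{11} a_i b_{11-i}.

Write out a_i and b_{11-i} for i = 0,…,11 and sum the products.
Σ = 1·12 + 1·11 + 2·10 + 6·9 + 24·8 + 120·7 + 0·6 + 0·5 + 0·4 + 0·3 + 0·2 + 0·1 = 1129.

1129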